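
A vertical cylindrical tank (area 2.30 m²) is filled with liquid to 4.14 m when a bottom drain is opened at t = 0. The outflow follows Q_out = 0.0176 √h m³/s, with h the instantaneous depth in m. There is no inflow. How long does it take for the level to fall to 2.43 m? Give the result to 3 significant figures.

124 s

A dh/dt = −Q_out = −0.0176 √h.
This is separable: 2 d(√h)/dt = −0.0176/A, so √h = √h₀ − (0.0176/(2A)) t.
t = 2A(√h₀ − √h)/0.0176 = 2·2.30·(√4.14 − √2.43)/0.0176
  = 4.6000 × (2.0347 − 1.5588) / 0.0176 = 124.37 s.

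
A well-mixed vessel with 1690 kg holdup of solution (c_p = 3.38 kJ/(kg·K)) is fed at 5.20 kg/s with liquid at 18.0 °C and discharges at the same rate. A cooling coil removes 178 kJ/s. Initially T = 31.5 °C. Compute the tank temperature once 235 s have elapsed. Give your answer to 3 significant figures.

M c_p dT/dt = ṁ c_p (T_in − T) − Q̇.
Rearrange: dT/dt = (T_ss − T)/τ with τ = M/ṁ = 325.00 s and T_ss = T_in − Q̇/(ṁ c_p) = 7.8726 °C.
Integrating: T(t) = T_ss + (T₀ − T_ss) e^(−t/τ).
T(235) = 7.8726 + (23.627)·e^(−235/325.00) = 7.8726 + (23.627)·0.48526 = 19.338 °C.

19.3 °C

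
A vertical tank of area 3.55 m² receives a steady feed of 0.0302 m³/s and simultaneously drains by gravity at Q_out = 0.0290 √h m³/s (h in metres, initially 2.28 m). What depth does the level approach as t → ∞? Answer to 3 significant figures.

Unsteady balance on liquid volume: A dh/dt = Q_in − 0.0290 √h. At steady state dh/dt = 0:
Q_in = 0.0290 √h_ss ⇒ √h_ss = 0.0302/0.0290 = 1.0414.
h_ss = 1.0414² = 1.0845 m. (Since h₀ = 2.28 m > h_ss, the level will fall toward this value.)

1.08 m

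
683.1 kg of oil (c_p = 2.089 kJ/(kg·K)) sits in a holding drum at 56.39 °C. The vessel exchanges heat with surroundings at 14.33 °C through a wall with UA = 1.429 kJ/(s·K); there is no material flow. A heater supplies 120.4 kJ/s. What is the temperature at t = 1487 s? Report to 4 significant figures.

Lumped-capacitance energy balance: M c_p dT/dt = UA(T_amb − T) + Q̇.
dT/dt = (T_ss − T)/τ with T_ss = T_amb + Q̇/UA = 14.33 + 120.4/1.429 = 98.5847 °C, τ = M c_p/UA = 683.1·2.089/1.429 = 998.598 s.
This is linear first-order; T(t) = T_ss + (T₀ − T_ss) e^(−t/τ).
T(1487) = 98.5847 + (-42.1947)·0.225578 = 89.0665 °C.

89.07 °C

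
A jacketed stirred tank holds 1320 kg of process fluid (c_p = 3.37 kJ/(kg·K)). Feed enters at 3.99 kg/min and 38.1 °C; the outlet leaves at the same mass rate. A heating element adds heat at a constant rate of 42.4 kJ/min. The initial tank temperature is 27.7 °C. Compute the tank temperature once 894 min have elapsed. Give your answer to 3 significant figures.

40.3 °C

M c_p dT/dt = ṁ c_p (T_in − T) + Q̇.
τ = M/ṁ = 330.83 min; T_ss = T_in + Q̇/(ṁ c_p) = 38.1 + 42.4/(3.99·3.37) = 41.253 °C.
Solution: T(t) = T_ss + (T₀ − T_ss) e^(−t/τ).
T(894) = 41.253 + (-13.553)·e^(−894/330.83) = 41.253 + (-13.553)·0.067050 = 40.345 °C.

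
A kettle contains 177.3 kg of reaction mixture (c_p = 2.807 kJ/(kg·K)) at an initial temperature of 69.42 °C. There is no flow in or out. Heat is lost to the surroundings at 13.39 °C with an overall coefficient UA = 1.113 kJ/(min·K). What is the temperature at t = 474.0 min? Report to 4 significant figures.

32.80 °C

Energy balance: M c_p dT/dt = −UA(T − T_amb).
dT/dt = (T_ss − T)/τ with T_ss = T_amb = 13.3900 °C, τ = M c_p/UA = 177.3·2.807/1.113 = 447.153 min.
Solution: T(t) = T_ss + (T₀ − T_ss) e^(−t/τ).
T(474.0) = 13.3900 + (56.0300)·0.346442 = 32.8011 °C.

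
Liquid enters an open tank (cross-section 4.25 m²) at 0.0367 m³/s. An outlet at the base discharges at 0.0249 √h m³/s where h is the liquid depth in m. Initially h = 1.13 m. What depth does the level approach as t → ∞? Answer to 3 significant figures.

A dh/dt = Q_in − 0.0249 √h. Steady state requires inflow = outflow:
Q_in = 0.0249 √h_ss ⇒ √h_ss = 0.0367/0.0249 = 1.4739.
h_ss = 1.4739² = 2.1724 m. (Since h₀ = 1.13 m < h_ss, the level will rise toward this value.)

2.17 m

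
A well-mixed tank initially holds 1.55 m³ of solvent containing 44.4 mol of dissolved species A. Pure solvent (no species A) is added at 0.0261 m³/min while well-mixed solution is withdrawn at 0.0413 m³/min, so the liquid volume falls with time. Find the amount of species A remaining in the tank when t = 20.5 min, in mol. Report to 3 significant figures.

24.1 mol

Let m(t) be the amount of species A. Volume: V(t) = V₀ + (Q_in − Q_out) t = 1.55 − 0.015200 t; V(20.5) = 1.2384 m³.
No species A enters, so dm/dt = −Q_out · (m/V).
dm/m = −Q_out dt/(V₀ − 0.015200 t); integrating gives ln(m/m₀) = −(Q_out/(Q_in−Q_out)) ln(V/V₀).
m = m₀ (V₀/V)^(Q_out/(Q_in−Q_out)) = 44.4 × (1.55/1.2384)^(-2.7171) = 24.129 mol.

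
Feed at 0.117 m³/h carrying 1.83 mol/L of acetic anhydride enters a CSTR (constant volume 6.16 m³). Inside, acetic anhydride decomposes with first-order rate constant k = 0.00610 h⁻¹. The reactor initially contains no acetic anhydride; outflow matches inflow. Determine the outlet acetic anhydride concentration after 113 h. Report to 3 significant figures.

1.30 mol/L

Accumulation = in − out − consumed: V dC/dt = Q C_in − Q C − k V C.
dC/dt = (Q/V) C_in − (Q/V + k) C; effective rate a = Q/V + k = 0.018994 + 0.00610 = 0.025094 h⁻¹.
C_ss = Q C_in/(Q + kV) = 1.3851 mol/L; C(t) = C_ss + (C₀ − C_ss) e^(−a t).
C(113) = 1.3851 + (-1.3851)·e^(−0.025094·113) = 1.3851 + (-1.3851)·0.058685 = 1.3039 mol/L.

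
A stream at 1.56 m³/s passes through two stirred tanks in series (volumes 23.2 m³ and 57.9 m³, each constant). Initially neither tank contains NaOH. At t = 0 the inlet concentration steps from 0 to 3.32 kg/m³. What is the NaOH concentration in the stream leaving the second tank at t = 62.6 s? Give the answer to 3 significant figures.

Time constants: τᵢ = Vᵢ/Q for each well-mixed tank.
τ₁ = 23.2/1.56 = 14.872 s; τ₂ = 57.9/1.56 = 37.115 s.
Solving the cascade with C₁(0)=C₂(0)=0 gives C₂(t) = C_in[1 − (τ₁ e^(−t/τ₁) − τ₂ e^(−t/τ₂))/(τ₁ − τ₂)].
At t = 62.6: e^(−t/τ₁) = 0.014857, e^(−t/τ₂) = 0.18514.
C₂ = 3.32·[1 − (14.872·0.014857 − 37.115·0.18514)/(-22.244)] = 3.32·0.70101 = 2.3273 kg/m³.

2.33 kg/m³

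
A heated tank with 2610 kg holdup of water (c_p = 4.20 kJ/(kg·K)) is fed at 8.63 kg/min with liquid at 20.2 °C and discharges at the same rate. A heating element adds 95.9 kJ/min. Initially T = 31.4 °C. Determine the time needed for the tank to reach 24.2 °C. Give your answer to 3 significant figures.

557 min

M c_p dT/dt = ṁ c_p (T_in − T) + Q̇.
τ = M/ṁ = 302.43 min; T_ss = T_in + Q̇/(ṁ c_p) = 22.846 °C.
T(t) = T_ss + (T₀ − T_ss) e^(−t/τ). Set T = 24.2:
e^(−t/τ) = (24.2 − 22.846)/(31.4 − 22.846) = 0.15831
t = −302.43 · ln(0.15831) = 557.45 min.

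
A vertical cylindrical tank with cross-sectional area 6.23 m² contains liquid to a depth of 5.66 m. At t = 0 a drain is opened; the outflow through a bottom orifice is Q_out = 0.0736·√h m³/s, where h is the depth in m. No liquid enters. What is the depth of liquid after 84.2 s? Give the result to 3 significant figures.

3.54 m

A dh/dt = −Q_out = −0.0736 √h.
Separate and integrate: 2(√h − √h₀) = −(0.0736/A) t.
√h = √5.66 − 0.0736·84.2/(2·6.23) = 2.3791 − 0.49736 = 1.8817.
h = 1.8817² = 3.5408 m.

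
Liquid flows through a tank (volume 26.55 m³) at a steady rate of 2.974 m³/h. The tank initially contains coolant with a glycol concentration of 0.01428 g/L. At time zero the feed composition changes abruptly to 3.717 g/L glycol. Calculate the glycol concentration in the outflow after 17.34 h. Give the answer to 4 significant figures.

Unsteady species balance (constant V, well mixed): V dC/dt = Q(C_in − C).
Time constant τ = V/Q = 26.55/2.974 = 8.92737 h.
C approaches C_in exponentially: C(t) = C_in + (C₀ − C_in) e^(−t/τ).
C(17.34) = 3.717 + (0.01428 − 3.717)·e^(−17.34/8.92737) = 3.717 + (-3.70272)·0.143368 = 3.18615 g/L.

3.186 g/L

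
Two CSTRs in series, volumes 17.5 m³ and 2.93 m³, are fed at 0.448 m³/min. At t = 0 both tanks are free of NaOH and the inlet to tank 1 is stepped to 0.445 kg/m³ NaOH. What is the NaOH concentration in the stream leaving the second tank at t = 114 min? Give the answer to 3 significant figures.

0.416 kg/m³

Each tank obeys Vᵢ dCᵢ/dt = Q(Cᵢ₋₁ − Cᵢ), so τᵢ = Vᵢ/Q.
τ₁ = 17.5/0.448 = 39.062 min; τ₂ = 2.93/0.448 = 6.5402 min.
Tank 1: C₁ = C_in(1 − e^(−t/τ₁)). Tank 2 (τ₁ ≠ τ₂): C₂ = C_in[1 − (τ₁ e^(−t/τ₁) − τ₂ e^(−t/τ₂))/(τ₁ − τ₂)].
At t = 114: e^(−t/τ₁) = 0.054020, e^(−t/τ₂) = 2.6911e-08.
C₂ = 0.445·[1 − (39.062·0.054020 − 6.5402·2.6911e-08)/(32.522)] = 0.445·0.93512 = 0.41613 kg/m³.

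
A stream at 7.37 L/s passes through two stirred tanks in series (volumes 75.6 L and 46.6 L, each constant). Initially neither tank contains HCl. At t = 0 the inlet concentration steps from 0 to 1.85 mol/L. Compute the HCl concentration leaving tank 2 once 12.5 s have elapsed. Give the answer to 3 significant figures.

0.836 mol/L

Species balance on tank i: dCᵢ/dt = (Cᵢ₋₁ − Cᵢ)/τᵢ with τᵢ = Vᵢ/Q.
τ₁ = 75.6/7.37 = 10.258 s; τ₂ = 46.6/7.37 = 6.3229 s.
Tank 1: C₁ = C_in(1 − e^(−t/τ₁)). Tank 2 (τ₁ ≠ τ₂): C₂ = C_in[1 − (τ₁ e^(−t/τ₁) − τ₂ e^(−t/τ₂))/(τ₁ − τ₂)].
At t = 12.5: e^(−t/τ₁) = 0.29565, e^(−t/τ₂) = 0.13849.
C₂ = 1.85·[1 − (10.258·0.29565 − 6.3229·0.13849)/(3.9349)] = 1.85·0.45182 = 0.83587 mol/L.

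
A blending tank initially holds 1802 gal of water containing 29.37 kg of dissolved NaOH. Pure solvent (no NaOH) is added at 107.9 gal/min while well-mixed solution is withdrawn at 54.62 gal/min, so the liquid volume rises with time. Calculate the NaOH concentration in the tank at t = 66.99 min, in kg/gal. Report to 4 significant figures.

0.001785 kg/gal

Total volume: dV/dt = Q_in − Q_out = 53.2800 gal/min, so V(t) = 1802 + 53.2800 t and V(66.99) = 5371.23 gal.
No NaOH enters, so dm/dt = −Q_out · (m/V).
dm/m = −Q_out dt/(V₀ + 53.2800 t); integrating gives ln(m/m₀) = −(Q_out/(Q_in−Q_out)) ln(V/V₀).
m = m₀ (V₀/V)^(Q_out/(Q_in−Q_out)) = 29.37 × (1802/5371.23)^(1.02515) = 9.58641 kg.
C = m/V = 9.58641/5371.23 = 0.00178477 kg/gal.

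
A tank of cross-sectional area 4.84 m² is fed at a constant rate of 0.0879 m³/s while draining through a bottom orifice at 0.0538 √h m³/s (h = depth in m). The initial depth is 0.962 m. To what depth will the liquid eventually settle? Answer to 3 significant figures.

Level balance: A dh/dt = 0.0879 − 0.0538 √h. Setting dh/dt = 0:
Q_in = 0.0538 √h_ss ⇒ √h_ss = 0.0879/0.0538 = 1.6338.
h_ss = 1.6338² = 2.6694 m. (Since h₀ = 0.962 m < h_ss, the level will rise toward this value.)

2.67 m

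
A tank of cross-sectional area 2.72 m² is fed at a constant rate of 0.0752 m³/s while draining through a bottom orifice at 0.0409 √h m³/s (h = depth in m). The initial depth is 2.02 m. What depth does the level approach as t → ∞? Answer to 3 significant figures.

Accumulation of liquid (constant cross-section A): A dh/dt = Q_in − 0.0409 √h. At steady state dh/dt = 0:
Q_in = 0.0409 √h_ss ⇒ √h_ss = 0.0752/0.0409 = 1.8386.
h_ss = 1.8386² = 3.3806 m. (Since h₀ = 2.02 m < h_ss, the level will rise toward this value.)

3.38 m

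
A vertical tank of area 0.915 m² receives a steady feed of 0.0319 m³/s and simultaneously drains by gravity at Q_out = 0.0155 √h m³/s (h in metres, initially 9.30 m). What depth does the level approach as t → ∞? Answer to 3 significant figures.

4.24 m

Unsteady balance on liquid volume: A dh/dt = Q_in − 0.0155 √h. At steady state dh/dt = 0:
Q_in = 0.0155 √h_ss ⇒ √h_ss = 0.0319/0.0155 = 2.0581.
h_ss = 2.0581² = 4.2356 m. (Since h₀ = 9.30 m > h_ss, the level will fall toward this value.)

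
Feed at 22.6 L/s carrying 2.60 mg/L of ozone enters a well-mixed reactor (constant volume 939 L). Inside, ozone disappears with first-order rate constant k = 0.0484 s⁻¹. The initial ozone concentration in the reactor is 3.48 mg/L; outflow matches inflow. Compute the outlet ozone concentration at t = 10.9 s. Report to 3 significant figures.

V dC/dt = Q(C_in − C) − k V C.
dC/dt = (Q/V) C_in − (Q/V + k) C; effective rate a = Q/V + k = 0.024068 + 0.0484 = 0.072468 s⁻¹.
C_ss = Q C_in/(Q + kV) = 0.86351 mg/L; C(t) = C_ss + (C₀ − C_ss) e^(−a t).
C(10.9) = 0.86351 + (2.6165)·e^(−0.072468·10.9) = 0.86351 + (2.6165)·0.45389 = 2.0511 mg/L.

2.05 mg/L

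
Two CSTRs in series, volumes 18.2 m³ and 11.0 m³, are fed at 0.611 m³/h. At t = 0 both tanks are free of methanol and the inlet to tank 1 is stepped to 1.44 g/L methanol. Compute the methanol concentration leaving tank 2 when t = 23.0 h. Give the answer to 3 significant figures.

Time constants: τᵢ = Vᵢ/Q for each well-mixed tank.
τ₁ = 18.2/0.611 = 29.787 h; τ₂ = 11.0/0.611 = 18.003 h.
Solving the cascade with C₁(0)=C₂(0)=0 gives C₂(t) = C_in[1 − (τ₁ e^(−t/τ₁) − τ₂ e^(−t/τ₂))/(τ₁ − τ₂)].
At t = 23.0: e^(−t/τ₁) = 0.46202, e^(−t/τ₂) = 0.27872.
C₂ = 1.44·[1 − (29.787·0.46202 − 18.003·0.27872)/(11.784)] = 1.44·0.25793 = 0.37143 g/L.

0.371 g/L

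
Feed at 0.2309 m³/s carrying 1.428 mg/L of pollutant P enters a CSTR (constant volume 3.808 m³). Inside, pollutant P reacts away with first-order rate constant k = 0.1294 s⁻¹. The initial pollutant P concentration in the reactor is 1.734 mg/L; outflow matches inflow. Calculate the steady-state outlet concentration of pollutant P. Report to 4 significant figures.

0.4556 mg/L

Species balance: V dC/dt = Q C_in − Q C − k V C.
Steady state (dC/dt = 0): C_ss = Q C_in/(Q + kV) = C_in/(1 + kV/Q).
C_ss = 0.2309·1.428/(0.2309 + 0.1294·3.808) = 0.329725/0.723655 = 0.455639 mg/L.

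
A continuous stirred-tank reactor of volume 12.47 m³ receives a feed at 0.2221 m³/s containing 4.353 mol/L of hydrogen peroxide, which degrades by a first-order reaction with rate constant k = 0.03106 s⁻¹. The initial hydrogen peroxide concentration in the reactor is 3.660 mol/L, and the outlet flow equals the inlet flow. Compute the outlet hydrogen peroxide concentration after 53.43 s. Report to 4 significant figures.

1.739 mol/L

V dC/dt = Q(C_in − C) − k V C.
dC/dt = (Q/V) C_in − (Q/V + k) C; effective rate a = Q/V + k = 0.0178107 + 0.03106 = 0.0488707 s⁻¹.
C_ss = Q C_in/(Q + kV) = 1.58643 mol/L; C(t) = C_ss + (C₀ − C_ss) e^(−a t).
C(53.43) = 1.58643 + (2.07357)·e^(−0.0488707·53.43) = 1.58643 + (2.07357)·0.0734490 = 1.73873 mol/L.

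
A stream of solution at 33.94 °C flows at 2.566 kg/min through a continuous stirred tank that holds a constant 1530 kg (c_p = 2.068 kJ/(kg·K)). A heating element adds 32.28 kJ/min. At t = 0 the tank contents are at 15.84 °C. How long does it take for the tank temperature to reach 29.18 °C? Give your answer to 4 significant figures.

478.3 min

M c_p dT/dt = ṁ c_p (T_in − T) + Q̇.
τ = M/ṁ = 596.259 min; T_ss = T_in + Q̇/(ṁ c_p) = 40.0231 °C.
T(t) = T_ss + (T₀ − T_ss) e^(−t/τ). Set T = 29.18:
e^(−t/τ) = (29.18 − 40.0231)/(15.84 − 40.0231) = 0.448376
t = −596.259 · ln(0.448376) = 478.274 min.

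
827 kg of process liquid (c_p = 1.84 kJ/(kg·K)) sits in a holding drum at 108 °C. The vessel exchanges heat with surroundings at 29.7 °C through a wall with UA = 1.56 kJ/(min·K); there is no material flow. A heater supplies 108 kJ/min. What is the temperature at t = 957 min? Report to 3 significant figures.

102 °C

M c_p dT/dt = −UA(T − T_amb) + Q̇.
dT/dt = (T_ss − T)/τ with T_ss = T_amb + Q̇/UA = 29.7 + 108/1.56 = 98.931 °C, τ = M c_p/UA = 827·1.84/1.56 = 975.44 min.
This is linear first-order; T(t) = T_ss + (T₀ − T_ss) e^(−t/τ).
T(957) = 98.931 + (9.0692)·0.37490 = 102.33 °C.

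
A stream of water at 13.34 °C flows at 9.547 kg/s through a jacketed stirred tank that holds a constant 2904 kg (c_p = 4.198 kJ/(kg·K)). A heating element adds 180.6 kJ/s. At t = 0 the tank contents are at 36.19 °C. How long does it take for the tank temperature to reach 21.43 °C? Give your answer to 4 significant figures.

Unsteady energy balance on the tank contents: M c_p dT/dt = ṁ c_p (T_in − T) + 180.6.
τ = M/ṁ = 304.179 s; T_ss = T_in + Q̇/(ṁ c_p) = 17.8462 °C.
T(t) = T_ss + (T₀ − T_ss) e^(−t/τ). Set T = 21.43:
e^(−t/τ) = (21.43 − 17.8462)/(36.19 − 17.8462) = 0.195369
t = −304.179 · ln(0.195369) = 496.683 s.

496.7 s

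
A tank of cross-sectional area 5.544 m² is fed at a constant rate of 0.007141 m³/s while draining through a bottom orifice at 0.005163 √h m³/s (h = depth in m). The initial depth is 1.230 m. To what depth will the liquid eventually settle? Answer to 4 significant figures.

1.913 m

A dh/dt = Q_in − 0.005163 √h. Steady state requires inflow = outflow:
Q_in = 0.005163 √h_ss ⇒ √h_ss = 0.007141/0.005163 = 1.38311.
h_ss = 1.38311² = 1.91299 m. (Since h₀ = 1.230 m < h_ss, the level will rise toward this value.)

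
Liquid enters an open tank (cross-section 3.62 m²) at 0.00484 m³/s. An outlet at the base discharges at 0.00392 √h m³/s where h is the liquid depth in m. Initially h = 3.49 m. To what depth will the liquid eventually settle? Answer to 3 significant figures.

A dh/dt = Q_in − 0.00392 √h. Steady state requires inflow = outflow:
Q_in = 0.00392 √h_ss ⇒ √h_ss = 0.00484/0.00392 = 1.2347.
h_ss = 1.2347² = 1.5245 m. (Since h₀ = 3.49 m > h_ss, the level will fall toward this value.)

1.52 m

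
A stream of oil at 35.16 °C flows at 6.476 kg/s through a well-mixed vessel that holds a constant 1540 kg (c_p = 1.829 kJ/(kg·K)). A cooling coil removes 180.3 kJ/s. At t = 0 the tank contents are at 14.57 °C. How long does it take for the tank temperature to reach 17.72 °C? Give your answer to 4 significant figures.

M c_p dT/dt = ṁ c_p (T_in − T) − Q̇.
τ = M/ṁ = 237.801 s; T_ss = T_in − Q̇/(ṁ c_p) = 19.9379 °C.
T(t) = T_ss + (T₀ − T_ss) e^(−t/τ). Set T = 17.72:
e^(−t/τ) = (17.72 − 19.9379)/(14.57 − 19.9379) = 0.413176
t = −237.801 · ln(0.413176) = 210.188 s.

210.2 s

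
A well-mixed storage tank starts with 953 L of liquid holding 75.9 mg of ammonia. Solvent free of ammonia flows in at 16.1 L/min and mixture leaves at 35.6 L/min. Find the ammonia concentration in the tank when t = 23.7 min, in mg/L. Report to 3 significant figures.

0.0461 mg/L

Let m(t) be the amount of ammonia. Volume: V(t) = V₀ + (Q_in − Q_out) t = 953 − 19.500 t; V(23.7) = 490.85 L.
No ammonia enters, so dm/dt = −Q_out · (m/V).
dm/m = −Q_out dt/(V₀ − 19.500 t); integrating gives ln(m/m₀) = −(Q_out/(Q_in−Q_out)) ln(V/V₀).
m = m₀ (V₀/V)^(Q_out/(Q_in−Q_out)) = 75.9 × (953/490.85)^(-1.8256) = 22.604 mg.
C = m/V = 22.604/490.85 = 0.046052 mg/L.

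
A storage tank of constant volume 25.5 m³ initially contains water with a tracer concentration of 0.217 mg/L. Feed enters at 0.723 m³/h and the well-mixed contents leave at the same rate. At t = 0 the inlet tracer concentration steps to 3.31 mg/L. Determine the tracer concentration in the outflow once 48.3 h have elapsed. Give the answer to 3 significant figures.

Mass balance on the solute (V constant): V dC/dt = Q(C_in − C).
Time constant τ = V/Q = 25.5/0.723 = 35.270 h.
Integrating: C(t) = C_in + (C₀ − C_in) e^(−t/τ).
C(48.3) = 3.31 + (0.217 − 3.31)·e^(−48.3/35.270) = 3.31 + (-3.0930)·0.25425 = 2.5236 mg/L.

2.52 mg/L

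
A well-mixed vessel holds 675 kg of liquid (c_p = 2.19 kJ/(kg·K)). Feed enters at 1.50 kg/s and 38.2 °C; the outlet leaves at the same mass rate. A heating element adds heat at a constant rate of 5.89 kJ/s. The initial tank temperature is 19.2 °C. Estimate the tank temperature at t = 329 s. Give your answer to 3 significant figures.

M c_p dT/dt = ṁ c_p (T_in − T) + Q̇.
τ = M/ṁ = 450.00 s; T_ss = T_in + Q̇/(ṁ c_p) = 38.2 + 5.89/(1.50·2.19) = 39.993 °C.
Integrating: T(t) = T_ss + (T₀ − T_ss) e^(−t/τ).
T(329) = 39.993 + (-20.793)·e^(−329/450.00) = 39.993 + (-20.793)·0.48137 = 29.984 °C.

30.0 °C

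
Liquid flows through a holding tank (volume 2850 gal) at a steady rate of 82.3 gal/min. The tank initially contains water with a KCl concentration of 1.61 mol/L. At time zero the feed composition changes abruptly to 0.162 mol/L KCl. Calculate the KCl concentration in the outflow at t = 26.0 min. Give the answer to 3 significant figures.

0.845 mol/L

Mass balance on the solute (V constant): V dC/dt = Q(C_in − C).
So dC/dt = (C_in − C)/τ with τ = V/Q = 2850/82.3 = 34.629 min.
This is linear first-order; C(t) = C_in + (C₀ − C_in) e^(−t/τ).
C(26.0) = 0.162 + (1.61 − 0.162)·e^(−26.0/34.629) = 0.162 + (1.4480)·0.47199 = 0.84544 mol/L.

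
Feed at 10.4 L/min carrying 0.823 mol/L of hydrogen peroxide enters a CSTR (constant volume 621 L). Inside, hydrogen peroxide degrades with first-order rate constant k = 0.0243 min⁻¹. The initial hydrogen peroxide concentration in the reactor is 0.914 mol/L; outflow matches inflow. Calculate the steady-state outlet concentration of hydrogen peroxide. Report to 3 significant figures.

Accumulation = in − out − consumed: V dC/dt = Q C_in − Q C − k V C.
At steady state: 0 = Q C_in − (Q + kV) C_ss, so C_ss = Q C_in/(Q + kV).
C_ss = 10.4·0.823/(10.4 + 0.0243·621) = 8.5592/25.490 = 0.33578 mol/L.

0.336 mol/L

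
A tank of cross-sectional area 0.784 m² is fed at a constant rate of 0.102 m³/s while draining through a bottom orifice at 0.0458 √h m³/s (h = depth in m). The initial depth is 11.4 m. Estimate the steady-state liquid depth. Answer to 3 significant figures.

Mass balance (ρ constant): A dh/dt = Q_in − 0.0458 √h. At steady state dh/dt = 0:
Q_in = 0.0458 √h_ss ⇒ √h_ss = 0.102/0.0458 = 2.2271.
h_ss = 2.2271² = 4.9599 m. (Since h₀ = 11.4 m > h_ss, the level will fall toward this value.)

4.96 m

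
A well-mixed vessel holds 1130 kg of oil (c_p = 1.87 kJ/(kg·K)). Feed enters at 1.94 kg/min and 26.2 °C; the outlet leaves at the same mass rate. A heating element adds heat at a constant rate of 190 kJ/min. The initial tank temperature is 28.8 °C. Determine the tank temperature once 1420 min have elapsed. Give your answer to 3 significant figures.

74.2 °C

Energy balance: M c_p dT/dt = ṁ c_p (T_in − T) + 190.
Rearrange: dT/dt = (T_ss − T)/τ with τ = M/ṁ = 582.47 min and T_ss = T_in + Q̇/(ṁ c_p) = 78.573 °C.
T approaches T_ss exponentially: T(t) = T_ss + (T₀ − T_ss) e^(−t/τ).
T(1420) = 78.573 + (-49.773)·e^(−1420/582.47) = 78.573 + (-49.773)·0.087346 = 74.226 °C.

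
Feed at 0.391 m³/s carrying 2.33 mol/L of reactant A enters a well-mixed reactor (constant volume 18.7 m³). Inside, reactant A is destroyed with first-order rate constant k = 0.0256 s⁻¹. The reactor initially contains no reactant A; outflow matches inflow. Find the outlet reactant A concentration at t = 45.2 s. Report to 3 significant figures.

0.920 mol/L

Species balance: V dC/dt = Q C_in − Q C − k V C.
dC/dt = (Q/V) C_in − (Q/V + k) C; effective rate a = Q/V + k = 0.020909 + 0.0256 = 0.046509 s⁻¹.
C_ss = Q C_in/(Q + kV) = 1.0475 mol/L; C(t) = C_ss + (C₀ − C_ss) e^(−a t).
C(45.2) = 1.0475 + (-1.0475)·e^(−0.046509·45.2) = 1.0475 + (-1.0475)·0.12219 = 0.91951 mol/L.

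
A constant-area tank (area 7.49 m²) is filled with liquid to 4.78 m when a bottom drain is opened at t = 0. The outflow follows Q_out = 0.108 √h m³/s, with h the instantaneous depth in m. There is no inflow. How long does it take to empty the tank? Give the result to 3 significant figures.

With no inflow, A dh/dt = −0.108 √h.
This is separable: 2 d(√h)/dt = −0.108/A, so √h = √h₀ − (0.108/(2A)) t.
Set h = 0: 2√h₀ = (0.108/A) t_empty ⇒ t_empty = 2A√h₀/0.108.
t_empty = 2·7.49·√4.78/0.108 = 14.980·2.1863/0.108 = 303.25 s.

303 s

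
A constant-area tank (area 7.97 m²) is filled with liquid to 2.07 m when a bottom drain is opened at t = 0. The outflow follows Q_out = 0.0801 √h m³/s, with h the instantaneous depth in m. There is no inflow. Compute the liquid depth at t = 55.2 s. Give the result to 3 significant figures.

With no inflow, A dh/dt = −0.0801 √h.
Separate and integrate: 2(√h − √h₀) = −(0.0801/A) t.
√h = √2.07 − 0.0801·55.2/(2·7.97) = 1.4387 − 0.27739 = 1.1614.
h = 1.1614² = 1.3488 m.

1.35 m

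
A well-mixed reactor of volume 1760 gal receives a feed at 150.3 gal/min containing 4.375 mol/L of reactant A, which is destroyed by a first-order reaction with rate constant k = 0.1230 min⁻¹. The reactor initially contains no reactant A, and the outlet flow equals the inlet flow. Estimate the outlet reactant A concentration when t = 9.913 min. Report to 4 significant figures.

Accumulation = in − out − consumed: V dC/dt = Q C_in − Q C − k V C.
dC/dt = (Q/V) C_in − (Q/V + k) C; effective rate a = Q/V + k = 0.0853977 + 0.1230 = 0.208398 min⁻¹.
C_ss = Q C_in/(Q + kV) = 1.79280 mol/L; C(t) = C_ss + (C₀ − C_ss) e^(−a t).
C(9.913) = 1.79280 + (-1.79280)·e^(−0.208398·9.913) = 1.79280 + (-1.79280)·0.126711 = 1.56563 mol/L.

1.566 mol/L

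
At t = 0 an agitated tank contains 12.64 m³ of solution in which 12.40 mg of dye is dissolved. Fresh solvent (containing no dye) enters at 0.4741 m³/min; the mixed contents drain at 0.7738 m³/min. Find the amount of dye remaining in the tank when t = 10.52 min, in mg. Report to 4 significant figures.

Total volume: dV/dt = Q_in − Q_out = -0.299700 m³/min, so V(t) = 12.64 − 0.299700 t and V(10.52) = 9.48716 m³.
No dye enters, so dm/dt = −Q_out · (m/V).
dm/m = −Q_out dt/(V₀ − 0.299700 t); integrating gives ln(m/m₀) = −(Q_out/(Q_in−Q_out)) ln(V/V₀).
m = m₀ (V₀/V)^(Q_out/(Q_in−Q_out)) = 12.40 × (12.64/9.48716)^(-2.58192) = 5.91135 mg.

5.911 mg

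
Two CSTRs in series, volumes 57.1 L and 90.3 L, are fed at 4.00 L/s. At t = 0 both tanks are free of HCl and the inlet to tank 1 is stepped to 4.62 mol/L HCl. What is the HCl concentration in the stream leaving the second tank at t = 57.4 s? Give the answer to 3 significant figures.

Each tank obeys Vᵢ dCᵢ/dt = Q(Cᵢ₋₁ − Cᵢ), so τᵢ = Vᵢ/Q.
τ₁ = 57.1/4.00 = 14.275 s; τ₂ = 90.3/4.00 = 22.575 s.
Tank 1: C₁ = C_in(1 − e^(−t/τ₁)). Tank 2 (τ₁ ≠ τ₂): C₂ = C_in[1 − (τ₁ e^(−t/τ₁) − τ₂ e^(−t/τ₂))/(τ₁ − τ₂)].
At t = 57.4: e^(−t/τ₁) = 0.017935, e^(−t/τ₂) = 0.078659.
C₂ = 4.62·[1 − (14.275·0.017935 − 22.575·0.078659)/(-8.3000)] = 4.62·0.81690 = 3.7741 mol/L.

3.77 mol/L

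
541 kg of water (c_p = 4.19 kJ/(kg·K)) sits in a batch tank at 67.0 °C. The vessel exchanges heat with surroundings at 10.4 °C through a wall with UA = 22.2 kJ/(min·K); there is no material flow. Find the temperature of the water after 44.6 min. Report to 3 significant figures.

M c_p dT/dt = −UA(T − T_amb).
dT/dt = (T_ss − T)/τ with T_ss = T_amb = 10.400 °C, τ = M c_p/UA = 541·4.19/22.2 = 102.11 min.
Integrating: T(t) = T_ss + (T₀ − T_ss) e^(−t/τ).
T(44.6) = 10.400 + (56.600)·0.64610 = 46.970 °C.

47.0 °C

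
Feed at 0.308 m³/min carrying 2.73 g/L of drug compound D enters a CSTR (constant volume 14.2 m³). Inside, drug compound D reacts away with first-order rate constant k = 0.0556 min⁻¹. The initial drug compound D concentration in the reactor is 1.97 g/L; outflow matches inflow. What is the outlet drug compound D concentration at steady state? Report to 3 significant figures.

Species balance: V dC/dt = Q C_in − Q C − k V C.
Steady state (dC/dt = 0): C_ss = Q C_in/(Q + kV) = C_in/(1 + kV/Q).
C_ss = 0.308·2.73/(0.308 + 0.0556·14.2) = 0.84084/1.0975 = 0.76613 g/L.

0.766 g/L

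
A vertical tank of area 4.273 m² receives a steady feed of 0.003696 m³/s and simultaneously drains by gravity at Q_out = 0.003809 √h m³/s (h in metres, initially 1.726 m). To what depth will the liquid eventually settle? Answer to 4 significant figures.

Level balance: A dh/dt = 0.003696 − 0.003809 √h. Setting dh/dt = 0:
Q_in = 0.003809 √h_ss ⇒ √h_ss = 0.003696/0.003809 = 0.970333.
h_ss = 0.970333² = 0.941547 m. (Since h₀ = 1.726 m > h_ss, the level will fall toward this value.)

0.9415 m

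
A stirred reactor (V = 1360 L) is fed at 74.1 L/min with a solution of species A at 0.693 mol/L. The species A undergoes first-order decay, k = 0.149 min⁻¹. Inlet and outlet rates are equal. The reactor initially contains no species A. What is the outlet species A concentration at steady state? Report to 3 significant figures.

V dC/dt = Q(C_in − C) − k V C.
At steady state: 0 = Q C_in − (Q + kV) C_ss, so C_ss = Q C_in/(Q + kV).
C_ss = 74.1·0.693/(74.1 + 0.149·1360) = 51.351/276.74 = 0.18556 mol/L.

0.186 mol/L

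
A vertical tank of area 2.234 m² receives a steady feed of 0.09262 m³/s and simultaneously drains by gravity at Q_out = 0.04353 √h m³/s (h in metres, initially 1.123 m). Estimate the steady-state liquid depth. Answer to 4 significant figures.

4.527 m

Level balance: A dh/dt = 0.09262 − 0.04353 √h. Setting dh/dt = 0:
Q_in = 0.04353 √h_ss ⇒ √h_ss = 0.09262/0.04353 = 2.12773.
h_ss = 2.12773² = 4.52723 m. (Since h₀ = 1.123 m < h_ss, the level will rise toward this value.)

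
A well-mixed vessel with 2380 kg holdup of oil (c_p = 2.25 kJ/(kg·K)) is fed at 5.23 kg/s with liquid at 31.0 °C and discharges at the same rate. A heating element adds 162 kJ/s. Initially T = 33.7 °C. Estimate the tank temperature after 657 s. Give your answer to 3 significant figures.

42.2 °C

M c_p dT/dt = ṁ c_p (T_in − T) + Q̇.
Rearrange: dT/dt = (T_ss − T)/τ with τ = M/ṁ = 455.07 s and T_ss = T_in + Q̇/(ṁ c_p) = 44.767 °C.
Solution: T(t) = T_ss + (T₀ − T_ss) e^(−t/τ).
T(657) = 44.767 + (-11.067)·e^(−657/455.07) = 44.767 + (-11.067)·0.23604 = 42.155 °C.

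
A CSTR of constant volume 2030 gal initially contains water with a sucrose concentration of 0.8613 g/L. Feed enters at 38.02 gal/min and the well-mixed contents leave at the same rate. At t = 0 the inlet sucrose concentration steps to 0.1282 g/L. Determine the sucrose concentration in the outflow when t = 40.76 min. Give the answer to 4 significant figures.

0.4699 g/L

Species balance on the tank: V dC/dt = Q(C_in − C).
So dC/dt = (C_in − C)/τ with τ = V/Q = 2030/38.02 = 53.3930 min.
C approaches C_in exponentially: C(t) = C_in + (C₀ − C_in) e^(−t/τ).
C(40.76) = 0.1282 + (0.8613 − 0.1282)·e^(−40.76/53.3930) = 0.1282 + (0.733100)·0.466081 = 0.469884 g/L.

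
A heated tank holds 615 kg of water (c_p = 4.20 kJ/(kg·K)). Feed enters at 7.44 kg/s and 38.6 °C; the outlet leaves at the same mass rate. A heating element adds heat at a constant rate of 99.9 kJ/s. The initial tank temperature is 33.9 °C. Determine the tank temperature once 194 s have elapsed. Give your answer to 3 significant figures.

41.0 °C

Heat balance on the well-mixed liquid: M c_p dT/dt = ṁ c_p (T_in − T) + 99.9.
Rearrange: dT/dt = (T_ss − T)/τ with τ = M/ṁ = 82.661 s and T_ss = T_in + Q̇/(ṁ c_p) = 41.797 °C.
T approaches T_ss exponentially: T(t) = T_ss + (T₀ − T_ss) e^(−t/τ).
T(194) = 41.797 + (-7.8970)·e^(−194/82.661) = 41.797 + (-7.8970)·0.095663 = 41.042 °C.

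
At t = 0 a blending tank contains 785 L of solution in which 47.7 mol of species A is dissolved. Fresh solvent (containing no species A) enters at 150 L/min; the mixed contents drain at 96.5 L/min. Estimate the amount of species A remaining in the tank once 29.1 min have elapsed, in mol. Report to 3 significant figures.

Total volume: dV/dt = Q_in − Q_out = 53.500 L/min, so V(t) = 785 + 53.500 t and V(29.1) = 2341.9 L.
No species A enters, so dm/dt = −Q_out · (m/V).
dm/m = −Q_out dt/(V₀ + 53.500 t); integrating gives ln(m/m₀) = −(Q_out/(Q_in−Q_out)) ln(V/V₀).
m = m₀ (V₀/V)^(Q_out/(Q_in−Q_out)) = 47.7 × (785/2341.9)^(1.8037) = 6.6421 mol.

6.64 mol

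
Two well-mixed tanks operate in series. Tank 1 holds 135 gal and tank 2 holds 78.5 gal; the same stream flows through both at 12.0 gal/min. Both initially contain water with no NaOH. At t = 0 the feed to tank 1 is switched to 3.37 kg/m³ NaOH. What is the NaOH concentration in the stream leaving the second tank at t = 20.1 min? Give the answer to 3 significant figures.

Species balance on tank i: dCᵢ/dt = (Cᵢ₋₁ − Cᵢ)/τᵢ with τᵢ = Vᵢ/Q.
τ₁ = 135/12.0 = 11.250 min; τ₂ = 78.5/12.0 = 6.5417 min.
Tank 1: C₁ = C_in(1 − e^(−t/τ₁)). Tank 2 (τ₁ ≠ τ₂): C₂ = C_in[1 − (τ₁ e^(−t/τ₁) − τ₂ e^(−t/τ₂))/(τ₁ − τ₂)].
At t = 20.1: e^(−t/τ₁) = 0.16752, e^(−t/τ₂) = 0.046300.
C₂ = 3.37·[1 − (11.250·0.16752 − 6.5417·0.046300)/(4.7083)] = 3.37·0.66407 = 2.2379 kg/m³.

2.24 kg/m³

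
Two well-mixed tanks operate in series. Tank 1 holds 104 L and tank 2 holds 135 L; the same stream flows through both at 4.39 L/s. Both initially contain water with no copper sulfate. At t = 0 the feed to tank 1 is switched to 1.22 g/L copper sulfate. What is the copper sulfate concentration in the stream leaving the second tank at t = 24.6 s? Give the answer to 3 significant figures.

0.282 g/L

Species balance on tank i: dCᵢ/dt = (Cᵢ₋₁ − Cᵢ)/τᵢ with τᵢ = Vᵢ/Q.
τ₁ = 104/4.39 = 23.690 s; τ₂ = 135/4.39 = 30.752 s.
Solving the cascade with C₁(0)=C₂(0)=0 gives C₂(t) = C_in[1 − (τ₁ e^(−t/τ₁) − τ₂ e^(−t/τ₂))/(τ₁ − τ₂)].
At t = 24.6: e^(−t/τ₁) = 0.35402, e^(−t/τ₂) = 0.44935.
C₂ = 1.22·[1 − (23.690·0.35402 − 30.752·0.44935)/(-7.0615)] = 1.22·0.23084 = 0.28162 g/L.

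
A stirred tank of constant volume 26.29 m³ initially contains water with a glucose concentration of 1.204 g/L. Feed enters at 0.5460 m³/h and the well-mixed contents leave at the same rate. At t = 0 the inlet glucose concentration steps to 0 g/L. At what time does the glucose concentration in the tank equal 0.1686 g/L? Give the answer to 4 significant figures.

Species balance: V dC/dt = Q(C_in − C) ⇒ τ = V/Q = 48.1502 h.
C(t) = C_in + (C₀ − C_in) e^(−t/τ). Set C = 0.1686 and solve for t:
e^(−t/τ) = (C − C_in)/(C₀ − C_in) = (0.1686 − 0)/(1.204 − 0) = 0.140033
t = −τ ln(…) = 48.1502 × 1.96588 = 94.6573 h.

94.66 h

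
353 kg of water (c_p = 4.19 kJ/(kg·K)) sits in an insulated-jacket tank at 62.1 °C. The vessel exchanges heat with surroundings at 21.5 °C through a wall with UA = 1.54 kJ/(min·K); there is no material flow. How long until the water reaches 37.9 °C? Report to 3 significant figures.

871 min

Lumped-capacitance energy balance: M c_p dT/dt = UA(T_amb − T).
τ = M c_p/UA = 960.44 min; T_ss = T_amb = 21.500 °C.
T(t) = T_ss + (T₀ − T_ss)e^(−t/τ); set T = 37.9:
t = −τ ln[(T − T_ss)/(T₀ − T_ss)] = −960.44 · ln(0.40394) = 870.62 min.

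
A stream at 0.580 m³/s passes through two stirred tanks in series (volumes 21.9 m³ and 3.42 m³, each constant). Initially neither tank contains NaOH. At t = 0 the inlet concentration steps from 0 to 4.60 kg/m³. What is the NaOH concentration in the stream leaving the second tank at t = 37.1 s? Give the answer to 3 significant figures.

2.56 kg/m³

Each tank obeys Vᵢ dCᵢ/dt = Q(Cᵢ₋₁ − Cᵢ), so τᵢ = Vᵢ/Q.
τ₁ = 21.9/0.580 = 37.759 s; τ₂ = 3.42/0.580 = 5.8966 s.
Tank 1: C₁ = C_in(1 − e^(−t/τ₁)). Tank 2 (τ₁ ≠ τ₂): C₂ = C_in[1 − (τ₁ e^(−t/τ₁) − τ₂ e^(−t/τ₂))/(τ₁ − τ₂)].
At t = 37.1: e^(−t/τ₁) = 0.37435, e^(−t/τ₂) = 0.0018514.
C₂ = 4.60·[1 − (37.759·0.37435 − 5.8966·0.0018514)/(31.862)] = 4.60·0.55671 = 2.5609 kg/m³.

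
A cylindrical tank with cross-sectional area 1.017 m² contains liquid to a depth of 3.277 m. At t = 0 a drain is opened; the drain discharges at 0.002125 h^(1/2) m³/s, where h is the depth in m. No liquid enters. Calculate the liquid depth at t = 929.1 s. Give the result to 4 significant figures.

0.7049 m

A dh/dt = −Q_out = −0.002125 √h.
This is separable: 2 d(√h)/dt = −0.002125/A, so √h = √h₀ − (0.002125/(2A)) t.
√h = √3.277 − 0.002125·929.1/(2·1.017) = 1.81025 − 0.970667 = 0.839581.
h = 0.839581² = 0.704897 m.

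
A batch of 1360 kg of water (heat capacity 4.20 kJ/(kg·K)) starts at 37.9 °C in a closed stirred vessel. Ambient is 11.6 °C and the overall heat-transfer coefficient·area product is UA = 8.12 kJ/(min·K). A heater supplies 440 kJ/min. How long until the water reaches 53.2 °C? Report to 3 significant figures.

M c_p dT/dt = −UA(T − T_amb) + Q̇.
τ = M c_p/UA = 703.45 min; T_ss = T_amb + Q̇/UA = 11.6 + 440/8.12 = 65.787 °C.
T(t) = T_ss + (T₀ − T_ss)e^(−t/τ); set T = 53.2:
t = −τ ln[(T − T_ss)/(T₀ − T_ss)] = −703.45 · ln(0.45136) = 559.58 min.

560 min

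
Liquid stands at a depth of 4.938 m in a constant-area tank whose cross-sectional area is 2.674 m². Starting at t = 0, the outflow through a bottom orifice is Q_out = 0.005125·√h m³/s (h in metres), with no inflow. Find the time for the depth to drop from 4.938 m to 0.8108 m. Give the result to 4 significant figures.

Mass balance (ρ constant): A dh/dt = −0.005125 √h.
∫ h^(−1/2) dh = −(0.005125/A) ∫ dt, giving 2√h = 2√h₀ − (0.005125/A) t.
t = 2A(√h₀ − √h)/0.005125 = 2·2.674·(√4.938 − √0.8108)/0.005125
  = 5.34800 × (2.22216 − 0.900444) / 0.005125 = 1379.23 s.

1379 s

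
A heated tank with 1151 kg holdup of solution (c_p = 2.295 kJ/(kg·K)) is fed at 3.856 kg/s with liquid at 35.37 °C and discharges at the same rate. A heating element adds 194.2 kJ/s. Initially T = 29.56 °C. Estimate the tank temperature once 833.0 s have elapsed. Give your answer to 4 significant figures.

M c_p dT/dt = ṁ c_p (T_in − T) + Q̇.
τ = M/ṁ = 298.496 s; T_ss = T_in + Q̇/(ṁ c_p) = 35.37 + 194.2/(3.856·2.295) = 57.3147 °C.
Solution: T(t) = T_ss + (T₀ − T_ss) e^(−t/τ).
T(833.0) = 57.3147 + (-27.7547)·e^(−833.0/298.496) = 57.3147 + (-27.7547)·0.0613808 = 55.6111 °C.

55.61 °C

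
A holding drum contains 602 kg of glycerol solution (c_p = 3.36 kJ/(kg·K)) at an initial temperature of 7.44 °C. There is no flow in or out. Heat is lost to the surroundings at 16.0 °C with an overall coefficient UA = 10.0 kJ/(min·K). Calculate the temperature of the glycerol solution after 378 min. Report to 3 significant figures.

14.7 °C

Lumped-capacitance energy balance: M c_p dT/dt = UA(T_amb − T).
dT/dt = (T_ss − T)/τ with T_ss = T_amb = 16.000 °C, τ = M c_p/UA = 602·3.36/10.0 = 202.27 min.
Integrating: T(t) = T_ss + (T₀ − T_ss) e^(−t/τ).
T(378) = 16.000 + (-8.5600)·0.15431 = 14.679 °C.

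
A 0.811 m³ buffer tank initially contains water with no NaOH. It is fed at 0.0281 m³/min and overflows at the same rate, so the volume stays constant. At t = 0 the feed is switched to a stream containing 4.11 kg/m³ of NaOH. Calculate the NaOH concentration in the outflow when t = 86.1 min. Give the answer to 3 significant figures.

Transient balance on the dissolved component: V dC/dt = Q(C_in − C).
Rewrite as dC/dt + C/τ = C_in/τ, τ = V/Q = 28.861 min.
Integrating: C(t) = C_in + (C₀ − C_in) e^(−t/τ).
C(86.1) = 4.11 + (0 − 4.11)·e^(−86.1/28.861) = 4.11 + (-4.1100)·0.050628 = 3.9019 kg/m³.

3.90 kg/m³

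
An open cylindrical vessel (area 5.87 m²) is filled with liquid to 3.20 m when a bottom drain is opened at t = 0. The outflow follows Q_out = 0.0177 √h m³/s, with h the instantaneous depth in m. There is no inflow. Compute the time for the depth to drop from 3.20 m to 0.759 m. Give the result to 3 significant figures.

609 s

With no inflow, A dh/dt = −0.0177 √h.
∫ h^(−1/2) dh = −(0.0177/A) ∫ dt, giving 2√h = 2√h₀ − (0.0177/A) t.
t = 2A(√h₀ − √h)/0.0177 = 2·5.87·(√3.20 − √0.759)/0.0177
  = 11.740 × (1.7889 − 0.87121) / 0.0177 = 608.65 s.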